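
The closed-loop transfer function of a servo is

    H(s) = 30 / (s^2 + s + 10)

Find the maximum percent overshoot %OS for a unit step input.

Comparing s^2 + s + 10 to s^2 + 2ζωₙs + ωₙ²: ωₙ = √10 ≈ 3.162 rad/s and ζ = 1/(2·√10) ≈ 0.1581.
%OS = 100·exp(−πζ/√(1−ζ²)) = 100·exp(−π·0.1581/√(1−0.1581²)) ≈ 60.5%.

%OS ≈ 60.5%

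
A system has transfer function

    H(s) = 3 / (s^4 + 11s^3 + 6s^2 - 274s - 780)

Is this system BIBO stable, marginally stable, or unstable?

unstable

The denominator s^4 + 11s^3 + 6s^2 - 274s - 780 factors as (s - 5)(s^2 + 10s + 26)(s + 6), giving poles at s = 5, -5 ± j, -6.
Since the pole(s) at s = 5 lie in the right half-plane, the system is unstable.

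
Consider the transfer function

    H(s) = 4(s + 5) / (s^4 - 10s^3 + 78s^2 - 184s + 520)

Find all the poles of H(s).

The poles are the roots of the denominator s^4 - 10s^3 + 78s^2 - 184s + 520 = 0.
No real roots exist; factor into two real quadratics: (s^2 - 8s + 52)(s^2 - 2s + 10) = 0.
Each quadratic gives a conjugate pair via the quadratic formula.

s = 4 + 6j, 4 - 6j, 1 + 3j, 1 - 3j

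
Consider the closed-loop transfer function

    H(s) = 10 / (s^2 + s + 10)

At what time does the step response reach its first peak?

Comparing s^2 + s + 10 to s^2 + 2ζωₙs + ωₙ²: ωₙ = √10 ≈ 3.162 rad/s and ζ = 1/(2·√10) ≈ 0.1581.
ζωₙ = 1/2 = 0.5, so ω_d = ωₙ√(1−ζ²) = √(ωₙ² − (ζωₙ)²) = √(10 − 0.5²) = √9.75 ≈ 3.122 rad/s.
t_p = π/ω_d = π/3.122 ≈ 1.006 s.

t_p ≈ 1.006 s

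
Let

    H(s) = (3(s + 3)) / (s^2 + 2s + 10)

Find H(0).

H(0) = 9/10 ≈ 0.9000

At s = 0 each factor (s + a) contributes a and each (s^2 + bs + c) contributes c.
H(0) = 3·(3) / ((10)) = 9/10 = 9/10.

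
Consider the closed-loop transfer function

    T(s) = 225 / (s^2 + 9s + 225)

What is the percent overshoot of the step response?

%OS ≈ 37.2%

Comparing s^2 + 9s + 225 to s^2 + 2ζωₙs + ωₙ²: ωₙ = 15 rad/s and ζ = 9/(2·15) = 0.3.
%OS = 100·exp(−πζ/√(1−ζ²)) = 100·exp(−π·0.3/√(1−0.3²)) ≈ 37.2%.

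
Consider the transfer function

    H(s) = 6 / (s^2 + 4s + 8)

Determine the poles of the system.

s = -2 ± 2j

The poles are the roots of the denominator s^2 + 4s + 8 = 0.
Using the quadratic formula: s = (-4 ± √(-16))/2 = -2 ± 2j.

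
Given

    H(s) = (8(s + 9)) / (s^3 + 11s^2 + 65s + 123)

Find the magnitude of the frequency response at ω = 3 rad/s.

|H(j3)| ≈ 0.4472

Substitute s = j3: numerator = 72 + j24, denominator = 24 + j168.
|H(j3)| = |72 + j24| / |24 + j168| = 75.895 / 169.71 ≈ 0.4472.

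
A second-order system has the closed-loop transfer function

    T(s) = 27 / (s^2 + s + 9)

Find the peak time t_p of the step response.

Comparing s^2 + s + 9 to s^2 + 2ζωₙs + ωₙ²: ωₙ = 3 rad/s and ζ = 1/(2·3) ≈ 0.1667.
ζωₙ = 1/2 = 0.5, so ω_d = ωₙ√(1−ζ²) = √(ωₙ² − (ζωₙ)²) = √(9 − 0.5²) = √8.75 ≈ 2.958 rad/s.
t_p = π/ω_d = π/2.958 ≈ 1.062 s.

t_p ≈ 1.062 s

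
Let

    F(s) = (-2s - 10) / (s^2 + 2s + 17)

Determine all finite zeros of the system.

Set the numerator to zero: -2s - 10 = 0, i.e. -2·(s + 5) = 0.
So s = -5.

s = -5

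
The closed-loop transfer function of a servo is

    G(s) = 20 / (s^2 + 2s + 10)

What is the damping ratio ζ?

Compare the denominator to the standard form s^2 + 2ζωₙs + ωₙ².
ωₙ² = 10, so ωₙ = √10 ≈ 3.162 rad/s.
2ζωₙ = 2, so ζ = 2/(2·√10) ≈ 0.3162.
With ζ = 0.3162 the response is underdamped.

ζ ≈ 0.3162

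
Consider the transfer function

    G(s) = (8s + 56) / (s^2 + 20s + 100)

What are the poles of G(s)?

s = -10, -10

The poles are the roots of the denominator s^2 + 20s + 100 = 0.
Factoring: (s + 10)^2 = 0, so s = -10 and s = -10.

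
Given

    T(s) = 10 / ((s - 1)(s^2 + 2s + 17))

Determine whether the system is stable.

unstable

The poles can be read from the denominator factors: s = 1, -1 ± 4j.
Since the pole(s) at s = 1 lie in the right half-plane, the system is unstable.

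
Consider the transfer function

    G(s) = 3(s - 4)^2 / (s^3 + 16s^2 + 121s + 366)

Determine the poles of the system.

The poles are the roots of the denominator s^3 + 16s^2 + 121s + 366 = 0.
Trying s = -6: the polynomial evaluates to 0, so (s + 6) is a factor.
Dividing out leaves s^2 + 10s + 61 = 0.
The quadratic formula then gives s = -5 ± 6j.

s = -5 + 6j, -5 - 6j, -6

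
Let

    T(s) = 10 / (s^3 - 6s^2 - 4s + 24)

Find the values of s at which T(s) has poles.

s = 6, 2, -2

The poles are the roots of the denominator s^3 - 6s^2 - 4s + 24 = 0.
Trying s = 6: the polynomial evaluates to 0, so (s - 6) is a factor.
Dividing out leaves s^2 - 4 = 0.
Factoring the quadratic: (s - 2)(s + 2) = 0.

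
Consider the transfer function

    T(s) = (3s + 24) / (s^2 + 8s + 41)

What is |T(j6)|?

Substitute s = j6: numerator = 24 + j18, denominator = 5 + j48.
|T(j6)| = |24 + j18| / |5 + j48| = 30 / 48.260 ≈ 0.6216.

|T(j6)| ≈ 0.6216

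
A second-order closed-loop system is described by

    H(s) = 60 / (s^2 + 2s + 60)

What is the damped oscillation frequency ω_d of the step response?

Comparing s^2 + 2s + 60 to s^2 + 2ζωₙs + ωₙ²: ωₙ = √60 ≈ 7.746 rad/s and ζ = 2/(2·√60) ≈ 0.1291.
ζωₙ = 2/2 = 1, so ω_d = ωₙ√(1−ζ²) = √(ωₙ² − (ζωₙ)²) = √(60 − 1²) = √59 ≈ 7.681 rad/s.

ω_d ≈ 7.681 rad/s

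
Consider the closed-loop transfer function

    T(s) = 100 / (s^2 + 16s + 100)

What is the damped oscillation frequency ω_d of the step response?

Comparing s^2 + 16s + 100 to s^2 + 2ζωₙs + ωₙ²: ωₙ = 10 rad/s and ζ = 16/(2·10) = 0.8.
ζωₙ = 16/2 = 8, so ω_d = ωₙ√(1−ζ²) = √(ωₙ² − (ζωₙ)²) = √(100 − 8²) = √36 = 6 rad/s.

ω_d = 6 rad/s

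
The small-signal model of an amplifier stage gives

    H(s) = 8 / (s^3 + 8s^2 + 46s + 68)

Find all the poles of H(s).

The poles are the roots of the denominator s^3 + 8s^2 + 46s + 68 = 0.
Trying s = -2: the polynomial evaluates to 0, so (s + 2) is a factor.
Dividing out leaves s^2 + 6s + 34 = 0.
The quadratic formula then gives s = -3 ± 5j.

s = -3 ± 5j, -2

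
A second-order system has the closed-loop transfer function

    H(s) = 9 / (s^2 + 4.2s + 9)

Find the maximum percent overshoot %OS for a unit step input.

Comparing s^2 + 4.2s + 9 to s^2 + 2ζωₙs + ωₙ²: ωₙ = 3 rad/s and ζ = 4.2/(2·3) = 0.7.
%OS = 100·exp(−πζ/√(1−ζ²)) = 100·exp(−π·0.7/√(1−0.7²)) ≈ 4.60%.

%OS ≈ 4.60%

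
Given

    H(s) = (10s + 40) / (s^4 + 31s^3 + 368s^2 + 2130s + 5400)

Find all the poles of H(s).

s = -5 ± 5j, -9, -12

The poles are the roots of the denominator s^4 + 31s^3 + 368s^2 + 2130s + 5400 = 0.
Trying s = -9: the polynomial evaluates to 0, so (s + 9) is a factor.
Dividing out leaves s^3 + 22s^2 + 170s + 600 = 0.
This factors further as (s^2 + 10s + 50)(s + 12) = 0.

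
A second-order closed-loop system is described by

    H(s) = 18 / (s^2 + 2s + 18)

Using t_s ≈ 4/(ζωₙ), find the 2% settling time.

Comparing s^2 + 2s + 18 to s^2 + 2ζωₙs + ωₙ²: ωₙ = √18 ≈ 4.243 rad/s and ζ = 2/(2·√18) ≈ 0.2357.
ζωₙ = 2/2 = 1, so t_s ≈ 4/(ζωₙ) = 4/1 = 4 s.

t_s ≈ 4 s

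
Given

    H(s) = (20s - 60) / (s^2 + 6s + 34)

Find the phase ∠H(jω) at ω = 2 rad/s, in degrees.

∠H(j2) ≈ 124.5°

At s = j2: numerator = -60 + j40, denominator = 30 + j12.
∠H = ∠num − ∠den = 146.31° − (21.801°) = 124.5°.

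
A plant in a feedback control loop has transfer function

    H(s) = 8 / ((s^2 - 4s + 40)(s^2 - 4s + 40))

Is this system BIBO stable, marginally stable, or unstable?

The poles can be read from the denominator factors: s = 2 ± 6j, 2 ± 6j.
Since the pole(s) at s = 2 + 6j, 2 - 6j, 2 + 6j, 2 - 6j lie in the right half-plane, the system is unstable.

unstable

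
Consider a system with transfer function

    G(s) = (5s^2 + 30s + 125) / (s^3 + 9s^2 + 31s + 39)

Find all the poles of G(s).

s = -3 ± 2j, -3

The poles are the roots of the denominator s^3 + 9s^2 + 31s + 39 = 0.
Trying s = -3: the polynomial evaluates to 0, so (s + 3) is a factor.
Dividing out leaves s^2 + 6s + 13 = 0.
The quadratic formula then gives s = -3 ± 2j.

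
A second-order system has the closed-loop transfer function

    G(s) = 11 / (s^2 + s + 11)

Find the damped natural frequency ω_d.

ω_d ≈ 3.279 rad/s

Comparing s^2 + s + 11 to s^2 + 2ζωₙs + ωₙ²: ωₙ = √11 ≈ 3.317 rad/s and ζ = 1/(2·√11) ≈ 0.1508.
ζωₙ = 1/2 = 0.5, so ω_d = ωₙ√(1−ζ²) = √(ωₙ² − (ζωₙ)²) = √(11 − 0.5²) = √10.75 ≈ 3.279 rad/s.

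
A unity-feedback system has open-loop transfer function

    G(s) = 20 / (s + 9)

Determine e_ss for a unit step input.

e_ss = 0.3103

G(s) has no poles at the origin.
This is a Type 0 system. Kp = lim_{s→0} G(s) = 20/9.
e_ss = 1/(1 + Kp) = 1/(1 + 20/9) = 9/29 ≈ 0.3103.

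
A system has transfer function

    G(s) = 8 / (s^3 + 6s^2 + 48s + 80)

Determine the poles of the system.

The poles are the roots of the denominator s^3 + 6s^2 + 48s + 80 = 0.
Trying s = -2: the polynomial evaluates to 0, so (s + 2) is a factor.
Dividing out leaves s^2 + 4s + 40 = 0.
The quadratic formula then gives s = -2 ± 6j.

s = -2 + 6j, -2 - 6j, -2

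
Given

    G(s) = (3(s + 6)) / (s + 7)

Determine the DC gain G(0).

G(0) = 18/7 ≈ 2.571

Set s = 0: G(0) = (18) / (7) = 18/7.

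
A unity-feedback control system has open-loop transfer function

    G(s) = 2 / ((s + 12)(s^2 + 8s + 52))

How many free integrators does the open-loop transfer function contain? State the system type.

Type 0

The denominator has no factor of s at the origin — no free integrator — so this is a Type 0 system.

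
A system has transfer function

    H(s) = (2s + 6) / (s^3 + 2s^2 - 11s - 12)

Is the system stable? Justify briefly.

The denominator s^3 + 2s^2 - 11s - 12 factors as (s + 4)(s + 1)(s - 3), giving poles at s = -4, -1, 3.
Since the pole(s) at s = 3 lie in the right half-plane, the system is unstable.

unstable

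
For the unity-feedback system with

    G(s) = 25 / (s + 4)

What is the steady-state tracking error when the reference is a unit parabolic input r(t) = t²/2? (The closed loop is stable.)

e_ss = ∞

G(s) has no poles at the origin.
This is a Type 0 system; Ka = lim_{s→0} s^2·G(s) = 0, so the steady-state error for a parabola input is infinite.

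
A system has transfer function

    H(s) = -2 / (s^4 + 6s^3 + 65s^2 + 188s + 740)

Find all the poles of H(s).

s = -2 ± 4j, -1 ± 6j

The poles are the roots of the denominator s^4 + 6s^3 + 65s^2 + 188s + 740 = 0.
No real roots exist; factor into two real quadratics: (s^2 + 4s + 20)(s^2 + 2s + 37) = 0.
Each quadratic gives a conjugate pair via the quadratic formula.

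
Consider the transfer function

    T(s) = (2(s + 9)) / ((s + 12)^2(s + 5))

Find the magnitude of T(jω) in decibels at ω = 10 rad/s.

Substitute s = j10: numerator = 18 + j20, denominator = -2180 + j1640.
|T(j10)| = |18 + j20| / |-2180 + j1640| = 26.907 / 2728.0 ≈ 0.009863.
In decibels: 20·log₁₀(0.009863) ≈ -40.1 dB.

|T(j10)|_dB ≈ -40.1 dB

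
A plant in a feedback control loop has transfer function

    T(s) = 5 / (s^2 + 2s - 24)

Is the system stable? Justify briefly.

unstable

The denominator s^2 + 2s - 24 factors as (s - 4)(s + 6), giving poles at s = 4, -6.
Since the pole(s) at s = 4 lie in the right half-plane, the system is unstable.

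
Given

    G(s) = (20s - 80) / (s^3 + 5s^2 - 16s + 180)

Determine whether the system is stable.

The denominator s^3 + 5s^2 - 16s + 180 factors as (s + 9)(s^2 - 4s + 20), giving poles at s = -9, 2 + 4j, 2 - 4j.
Since the pole(s) at s = 2 + 4j, 2 - 4j lie in the right half-plane, the system is unstable.

unstable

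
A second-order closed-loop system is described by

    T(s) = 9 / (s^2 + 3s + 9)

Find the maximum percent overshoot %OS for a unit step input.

Comparing s^2 + 3s + 9 to s^2 + 2ζωₙs + ωₙ²: ωₙ = 3 rad/s and ζ = 3/(2·3) = 0.5.
%OS = 100·exp(−πζ/√(1−ζ²)) = 100·exp(−π·0.5/√(1−0.5²)) ≈ 16.3%.

%OS ≈ 16.3%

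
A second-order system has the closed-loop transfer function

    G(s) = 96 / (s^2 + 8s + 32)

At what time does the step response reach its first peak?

t_p ≈ 0.7854 s

Comparing s^2 + 8s + 32 to s^2 + 2ζωₙs + ωₙ²: ωₙ = √32 ≈ 5.657 rad/s and ζ = 8/(2·√32) ≈ 0.7071.
ζωₙ = 8/2 = 4, so ω_d = ωₙ√(1−ζ²) = √(ωₙ² − (ζωₙ)²) = √(32 − 4²) = √16 = 4 rad/s.
t_p = π/ω_d = π/4 ≈ 0.7854 s.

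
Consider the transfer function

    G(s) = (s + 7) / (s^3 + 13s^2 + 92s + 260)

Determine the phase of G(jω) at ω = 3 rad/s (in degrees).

At s = j3: numerator = 7 + j3, denominator = 143 + j249.
∠G = ∠num − ∠den = 23.199° − (60.131°) = -36.93°.

∠G(j3) ≈ -36.93°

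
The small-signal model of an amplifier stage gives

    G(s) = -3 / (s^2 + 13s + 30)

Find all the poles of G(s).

s = -10, -3

The poles are the roots of the denominator s^2 + 13s + 30 = 0.
Factoring: (s + 10)(s + 3) = 0, so s = -10 and s = -3.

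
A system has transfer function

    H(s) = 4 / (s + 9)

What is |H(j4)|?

|H(j4)| ≈ 0.4061

Substitute s = j4: numerator = 4, denominator = 9 + j4.
|H(j4)| = |4| / |9 + j4| = 4 / 9.8489 ≈ 0.4061.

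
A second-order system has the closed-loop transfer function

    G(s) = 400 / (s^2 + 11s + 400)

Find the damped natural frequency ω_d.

ω_d ≈ 19.23 rad/s

Comparing s^2 + 11s + 400 to s^2 + 2ζωₙs + ωₙ²: ωₙ = 20 rad/s and ζ = 11/(2·20) = 0.275.
ζωₙ = 11/2 = 5.5, so ω_d = ωₙ√(1−ζ²) = √(ωₙ² − (ζωₙ)²) = √(400 − 5.5²) = √369.75 ≈ 19.23 rad/s.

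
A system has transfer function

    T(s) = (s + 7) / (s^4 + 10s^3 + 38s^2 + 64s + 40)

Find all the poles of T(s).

The poles are the roots of the denominator s^4 + 10s^3 + 38s^2 + 64s + 40 = 0.
Trying s = -2: the polynomial evaluates to 0, so (s + 2) is a factor.
Dividing out leaves s^3 + 8s^2 + 22s + 20 = 0.
This factors further as (s^2 + 6s + 10)(s + 2) = 0.

s = -2, -3 + j, -3 - j, -2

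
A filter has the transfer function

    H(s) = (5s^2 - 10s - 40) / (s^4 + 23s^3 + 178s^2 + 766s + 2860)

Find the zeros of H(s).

Set the numerator to zero: 5s^2 - 10s - 40 = 0, i.e. 5·(s^2 - 2s - 8) = 0.
Factoring: (s + 2)(s - 4) = 0.

s = -2, 4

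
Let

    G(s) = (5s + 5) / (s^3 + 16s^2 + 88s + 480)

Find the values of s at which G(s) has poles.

s = -2 ± 6j, -12

The poles are the roots of the denominator s^3 + 16s^2 + 88s + 480 = 0.
Trying s = -12: the polynomial evaluates to 0, so (s + 12) is a factor.
Dividing out leaves s^2 + 4s + 40 = 0.
The quadratic formula then gives s = -2 ± 6j.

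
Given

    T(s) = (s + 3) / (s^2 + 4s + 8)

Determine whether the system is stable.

The poles can be read from the denominator factors: s = -2 + 2j, -2 - 2j.
Since all poles lie strictly in the left half-plane, the system is stable.

stable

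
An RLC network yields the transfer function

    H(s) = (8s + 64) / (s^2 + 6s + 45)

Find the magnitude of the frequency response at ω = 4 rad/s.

|H(j4)| ≈ 1.901

Substitute s = j4: numerator = 64 + j32, denominator = 29 + j24.
|H(j4)| = |64 + j32| / |29 + j24| = 71.554 / 37.643 ≈ 1.901.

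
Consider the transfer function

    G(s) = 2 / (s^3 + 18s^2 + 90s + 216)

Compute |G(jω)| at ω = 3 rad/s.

|G(j3)| ≈ 0.008034

Substitute s = j3: numerator = 2, denominator = 54 + j243.
|G(j3)| = |2| / |54 + j243| = 2 / 248.93 ≈ 0.008034.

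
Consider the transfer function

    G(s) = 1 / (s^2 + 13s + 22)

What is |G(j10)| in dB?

|G(j10)|_dB ≈ -43.6 dB

Substitute s = j10: numerator = 1, denominator = -78 + j130.
|G(j10)| = |1| / |-78 + j130| = 1 / 151.60 ≈ 0.006596.
In decibels: 20·log₁₀(0.006596) ≈ -43.6 dB.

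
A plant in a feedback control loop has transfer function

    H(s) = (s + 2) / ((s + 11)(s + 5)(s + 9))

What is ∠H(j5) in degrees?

∠H(j5) ≈ -30.30°

At s = j5: numerator = 2 + j5, denominator = -130 + j870.
∠H = ∠num − ∠den = 68.199° − (98.499°) = -30.30°.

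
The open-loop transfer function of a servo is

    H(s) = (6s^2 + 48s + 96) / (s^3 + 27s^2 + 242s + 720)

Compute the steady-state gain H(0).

H(0) = 2/15 ≈ 0.1333

Set s = 0: H(0) = (96) / (720) = 2/15.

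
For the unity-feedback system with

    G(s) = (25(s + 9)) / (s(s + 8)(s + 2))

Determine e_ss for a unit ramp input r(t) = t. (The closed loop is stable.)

G(s) has one pole at the origin.
This is a Type 1 system. Kv = lim_{s→0} s·G(s) = 225/16.
e_ss = 1/Kv = 1/(225/16) = 16/225 ≈ 0.07111.

e_ss = 0.07111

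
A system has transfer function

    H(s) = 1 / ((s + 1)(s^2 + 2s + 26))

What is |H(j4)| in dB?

Substitute s = j4: numerator = 1, denominator = -22 + j48.
|H(j4)| = |1| / |-22 + j48| = 1 / 52.802 ≈ 0.01894.
In decibels: 20·log₁₀(0.01894) ≈ -34.5 dB.

|H(j4)|_dB ≈ -34.5 dB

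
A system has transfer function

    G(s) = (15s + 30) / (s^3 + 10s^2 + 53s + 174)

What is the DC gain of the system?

Set s = 0: G(0) = (30) / (174) = 5/29.

G(0) = 5/29 ≈ 0.1724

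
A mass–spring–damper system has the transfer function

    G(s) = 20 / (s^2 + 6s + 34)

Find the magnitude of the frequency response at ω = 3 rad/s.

Substitute s = j3: numerator = 20, denominator = 25 + j18.
|G(j3)| = |20| / |25 + j18| = 20 / 30.806 ≈ 0.6492.

|G(j3)| ≈ 0.6492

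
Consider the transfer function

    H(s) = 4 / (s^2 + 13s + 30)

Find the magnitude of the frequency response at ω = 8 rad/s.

Substitute s = j8: numerator = 4, denominator = -34 + j104.
|H(j8)| = |4| / |-34 + j104| = 4 / 109.42 ≈ 0.03656.

|H(j8)| ≈ 0.03656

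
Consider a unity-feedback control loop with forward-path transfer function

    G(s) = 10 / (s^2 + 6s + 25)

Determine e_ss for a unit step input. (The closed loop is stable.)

G(s) has no poles at the origin.
This is a Type 0 system. Kp = lim_{s→0} G(s) = 10/25 = 2/5.
e_ss = 1/(1 + Kp) = 1/(1 + 2/5) = 5/7 ≈ 0.7143.

e_ss = 0.7143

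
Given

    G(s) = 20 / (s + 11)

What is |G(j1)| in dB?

|G(j1)|_dB ≈ 5.16 dB

Substitute s = j1: numerator = 20, denominator = 11 + j1.
|G(j1)| = |20| / |11 + j1| = 20 / 11.045 ≈ 1.811.
In decibels: 20·log₁₀(1.811) ≈ 5.16 dB.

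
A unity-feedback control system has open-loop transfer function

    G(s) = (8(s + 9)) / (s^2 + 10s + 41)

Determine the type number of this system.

Type 0

The denominator has no factor of s at the origin — no free integrator — so this is a Type 0 system.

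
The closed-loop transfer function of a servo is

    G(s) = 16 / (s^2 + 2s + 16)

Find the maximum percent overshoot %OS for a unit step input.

%OS ≈ 44.4%

Comparing s^2 + 2s + 16 to s^2 + 2ζωₙs + ωₙ²: ωₙ = 4 rad/s and ζ = 2/(2·4) = 0.25.
%OS = 100·exp(−πζ/√(1−ζ²)) = 100·exp(−π·0.25/√(1−0.25²)) ≈ 44.4%.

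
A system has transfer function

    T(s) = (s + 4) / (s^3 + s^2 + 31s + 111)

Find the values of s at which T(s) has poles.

The poles are the roots of the denominator s^3 + s^2 + 31s + 111 = 0.
Trying s = -3: the polynomial evaluates to 0, so (s + 3) is a factor.
Dividing out leaves s^2 - 2s + 37 = 0.
The quadratic formula then gives s = 1 ± 6j.

s = 1 + 6j, 1 - 6j, -3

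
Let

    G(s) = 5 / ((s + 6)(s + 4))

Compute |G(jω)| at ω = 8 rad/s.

Substitute s = j8: numerator = 5, denominator = -40 + j80.
|G(j8)| = |5| / |-40 + j80| = 5 / 89.443 ≈ 0.05590.

|G(j8)| ≈ 0.05590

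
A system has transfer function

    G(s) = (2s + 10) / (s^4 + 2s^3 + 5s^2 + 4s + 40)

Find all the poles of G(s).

s = -2 ± 2j, 1 ± 2j

The poles are the roots of the denominator s^4 + 2s^3 + 5s^2 + 4s + 40 = 0.
No real roots exist; factor into two real quadratics: (s^2 + 4s + 8)(s^2 - 2s + 5) = 0.
Each quadratic gives a conjugate pair via the quadratic formula.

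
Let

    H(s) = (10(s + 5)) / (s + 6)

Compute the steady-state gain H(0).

At s = 0 each factor (s + a) contributes a and each (s^2 + bs + c) contributes c.
H(0) = 10·(5) / ((6)) = 50/6 = 25/3.

H(0) = 25/3 ≈ 8.333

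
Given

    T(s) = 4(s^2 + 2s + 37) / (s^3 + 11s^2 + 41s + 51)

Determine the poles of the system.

The poles are the roots of the denominator s^3 + 11s^2 + 41s + 51 = 0.
Trying s = -3: the polynomial evaluates to 0, so (s + 3) is a factor.
Dividing out leaves s^2 + 8s + 17 = 0.
The quadratic formula then gives s = -4 ± 1j.

s = -4 ± j, -3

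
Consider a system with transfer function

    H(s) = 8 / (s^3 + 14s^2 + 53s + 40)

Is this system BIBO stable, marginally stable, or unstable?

The denominator s^3 + 14s^2 + 53s + 40 factors as (s + 5)(s + 1)(s + 8), giving poles at s = -5, -1, -8.
Since all poles lie strictly in the left half-plane, the system is stable.

stable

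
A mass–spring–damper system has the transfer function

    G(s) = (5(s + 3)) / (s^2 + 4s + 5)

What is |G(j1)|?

|G(j1)| ≈ 2.795

Substitute s = j1: numerator = 15 + j5, denominator = 4 + j4.
|G(j1)| = |15 + j5| / |4 + j4| = 15.811 / 5.6569 ≈ 2.795.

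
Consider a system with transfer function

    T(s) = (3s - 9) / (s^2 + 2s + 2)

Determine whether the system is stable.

The denominator s^2 + 2s + 2 factors as (s^2 + 2s + 2), giving poles at s = -1 ± j.
Since all poles lie strictly in the left half-plane, the system is stable.

stable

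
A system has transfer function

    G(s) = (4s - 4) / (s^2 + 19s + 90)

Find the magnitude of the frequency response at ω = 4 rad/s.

|G(j4)| ≈ 0.1555

Substitute s = j4: numerator = -4 + j16, denominator = 74 + j76.
|G(j4)| = |-4 + j16| / |74 + j76| = 16.492 / 106.08 ≈ 0.1555.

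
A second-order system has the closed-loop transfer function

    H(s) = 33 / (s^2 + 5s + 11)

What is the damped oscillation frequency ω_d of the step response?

Comparing s^2 + 5s + 11 to s^2 + 2ζωₙs + ωₙ²: ωₙ = √11 ≈ 3.317 rad/s and ζ = 5/(2·√11) ≈ 0.7538.
ζωₙ = 5/2 = 2.5, so ω_d = ωₙ√(1−ζ²) = √(ωₙ² − (ζωₙ)²) = √(11 − 2.5²) = √4.75 ≈ 2.179 rad/s.

ω_d ≈ 2.179 rad/s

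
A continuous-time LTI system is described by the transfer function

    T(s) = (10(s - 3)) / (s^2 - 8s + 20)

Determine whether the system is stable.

unstable

The poles can be read from the denominator factors: s = 4 ± 2j.
Since the pole(s) at s = 4 + 2j, 4 - 2j lie in the right half-plane, the system is unstable.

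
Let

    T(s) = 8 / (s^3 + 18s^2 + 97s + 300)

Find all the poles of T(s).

The poles are the roots of the denominator s^3 + 18s^2 + 97s + 300 = 0.
Trying s = -12: the polynomial evaluates to 0, so (s + 12) is a factor.
Dividing out leaves s^2 + 6s + 25 = 0.
The quadratic formula then gives s = -3 ± 4j.

s = -3 ± 4j, -12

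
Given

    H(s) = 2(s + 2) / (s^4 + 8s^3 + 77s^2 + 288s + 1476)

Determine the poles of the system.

s = 6j, -6j, -4 + 5j, -4 - 5j

The poles are the roots of the denominator s^4 + 8s^3 + 77s^2 + 288s + 1476 = 0.
No real roots exist; factor into two real quadratics: (s^2 + 36)(s^2 + 8s + 41) = 0.
Each quadratic gives a conjugate pair via the quadratic formula.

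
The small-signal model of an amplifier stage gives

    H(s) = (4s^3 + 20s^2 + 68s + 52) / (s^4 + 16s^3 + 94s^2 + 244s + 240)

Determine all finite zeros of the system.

s = -2 + 3j, -2 - 3j, -1

Set the numerator to zero: 4s^3 + 20s^2 + 68s + 52 = 0, i.e. 4·(s^3 + 5s^2 + 17s + 13) = 0.
Factoring: (s^2 + 4s + 13)(s + 1) = 0.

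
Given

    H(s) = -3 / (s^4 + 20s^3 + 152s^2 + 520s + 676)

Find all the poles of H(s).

The poles are the roots of the denominator s^4 + 20s^3 + 152s^2 + 520s + 676 = 0.
No real roots exist; factor into two real quadratics: (s^2 + 10s + 26)(s^2 + 10s + 26) = 0.
Each quadratic gives a conjugate pair via the quadratic formula.

s = -5 ± j, -5 ± j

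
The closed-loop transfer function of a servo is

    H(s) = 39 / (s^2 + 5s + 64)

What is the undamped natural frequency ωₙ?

ωₙ = 8 rad/s

Compare the denominator to the standard form s^2 + 2ζωₙs + ωₙ².
ωₙ² = 64, so ωₙ = 8 rad/s.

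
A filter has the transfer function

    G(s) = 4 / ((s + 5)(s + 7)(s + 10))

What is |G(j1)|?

Substitute s = j1: numerator = 4, denominator = 328 + j154.
|G(j1)| = |4| / |328 + j154| = 4 / 362.35 ≈ 0.01104.

|G(j1)| ≈ 0.01104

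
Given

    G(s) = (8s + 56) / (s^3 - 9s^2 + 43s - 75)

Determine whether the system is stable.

unstable

The denominator s^3 - 9s^2 + 43s - 75 factors as (s^2 - 6s + 25)(s - 3), giving poles at s = 3 + 4j, 3 - 4j, 3.
Since the pole(s) at s = 3 ± 4j, 3 lie in the right half-plane, the system is unstable.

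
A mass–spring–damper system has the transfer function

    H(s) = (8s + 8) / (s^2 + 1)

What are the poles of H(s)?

The poles are the roots of the denominator s^2 + 1 = 0.
Using the quadratic formula: s = (0 ± √(-4))/2 = 0 ± 1j.

s = ±j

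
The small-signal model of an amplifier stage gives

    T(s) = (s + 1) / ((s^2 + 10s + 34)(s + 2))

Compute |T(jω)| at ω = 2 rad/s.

|T(j2)| ≈ 0.02193

Substitute s = j2: numerator = 1 + j2, denominator = 20 + j100.
|T(j2)| = |1 + j2| / |20 + j100| = 2.2361 / 101.98 ≈ 0.02193.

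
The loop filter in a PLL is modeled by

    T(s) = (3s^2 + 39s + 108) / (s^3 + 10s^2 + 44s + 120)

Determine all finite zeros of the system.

s = -9, -4

Set the numerator to zero: 3s^2 + 39s + 108 = 0, i.e. 3·(s^2 + 13s + 36) = 0.
Factoring: (s + 9)(s + 4) = 0.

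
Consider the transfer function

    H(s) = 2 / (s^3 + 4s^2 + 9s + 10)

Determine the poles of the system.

The poles are the roots of the denominator s^3 + 4s^2 + 9s + 10 = 0.
Trying s = -2: the polynomial evaluates to 0, so (s + 2) is a factor.
Dividing out leaves s^2 + 2s + 5 = 0.
The quadratic formula then gives s = -1 ± 2j.

s = -1 ± 2j, -2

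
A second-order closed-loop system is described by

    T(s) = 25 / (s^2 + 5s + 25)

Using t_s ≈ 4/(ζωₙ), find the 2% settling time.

Comparing s^2 + 5s + 25 to s^2 + 2ζωₙs + ωₙ²: ωₙ = 5 rad/s and ζ = 5/(2·5) = 0.5.
ζωₙ = 5/2 = 2.5, so t_s ≈ 4/(ζωₙ) = 4/2.5 = 1.600 s.

t_s ≈ 1.600 s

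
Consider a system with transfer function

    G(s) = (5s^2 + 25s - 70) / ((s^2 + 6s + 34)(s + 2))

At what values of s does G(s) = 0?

s = 2, -7

Set the numerator to zero: 5s^2 + 25s - 70 = 0, i.e. 5·(s^2 + 5s - 14) = 0.
Factoring: (s - 2)(s + 7) = 0.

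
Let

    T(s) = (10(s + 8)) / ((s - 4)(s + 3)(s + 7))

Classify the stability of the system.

The poles can be read from the denominator factors: s = 4, -3, -7.
Since the pole(s) at s = 4 lie in the right half-plane, the system is unstable.

unstable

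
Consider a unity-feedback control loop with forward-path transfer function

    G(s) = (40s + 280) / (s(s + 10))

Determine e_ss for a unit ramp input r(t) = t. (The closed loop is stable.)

G(s) has one pole at the origin.
This is a Type 1 system. Kv = lim_{s→0} s·G(s) = 280/10 = 28.
e_ss = 1/Kv = 1/(28) = 1/28 ≈ 0.03571.

e_ss = 0.03571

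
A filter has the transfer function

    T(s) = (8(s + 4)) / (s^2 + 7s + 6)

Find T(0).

T(0) = 16/3 ≈ 5.333

Set s = 0: T(0) = (32) / (6) = 16/3.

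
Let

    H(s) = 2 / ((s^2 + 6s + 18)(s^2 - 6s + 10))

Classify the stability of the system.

unstable

The poles can be read from the denominator factors: s = -3 ± 3j, 3 ± j.
Since the pole(s) at s = 3 ± j lie in the right half-plane, the system is unstable.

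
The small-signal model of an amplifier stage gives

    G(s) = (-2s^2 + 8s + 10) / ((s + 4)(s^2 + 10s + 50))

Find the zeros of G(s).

Set the numerator to zero: -2s^2 + 8s + 10 = 0, i.e. -2·(s^2 - 4s - 5) = 0.
Factoring: (s - 5)(s + 1) = 0.

s = 5, -1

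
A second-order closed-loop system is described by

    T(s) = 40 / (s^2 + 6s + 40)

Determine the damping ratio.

Compare the denominator to the standard form s^2 + 2ζωₙs + ωₙ².
ωₙ² = 40, so ωₙ = √40 ≈ 6.325 rad/s.
2ζωₙ = 6, so ζ = 6/(2·√40) ≈ 0.4743.

ζ ≈ 0.4743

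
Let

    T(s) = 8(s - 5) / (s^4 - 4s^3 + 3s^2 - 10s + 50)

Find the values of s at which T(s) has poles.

s = -1 + 2j, -1 - 2j, 3 + j, 3 - j

The poles are the roots of the denominator s^4 - 4s^3 + 3s^2 - 10s + 50 = 0.
No real roots exist; factor into two real quadratics: (s^2 + 2s + 5)(s^2 - 6s + 10) = 0.
Each quadratic gives a conjugate pair via the quadratic formula.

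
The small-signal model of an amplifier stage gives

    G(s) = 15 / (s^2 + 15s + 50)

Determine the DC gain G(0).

G(0) = 3/10 ≈ 0.3000

Set s = 0: G(0) = (15) / (50) = 3/10.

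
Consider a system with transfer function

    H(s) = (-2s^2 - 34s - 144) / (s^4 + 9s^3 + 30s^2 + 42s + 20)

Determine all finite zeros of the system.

s = -8, -9

Set the numerator to zero: -2s^2 - 34s - 144 = 0, i.e. -2·(s^2 + 17s + 72) = 0.
Factoring: (s + 8)(s + 9) = 0.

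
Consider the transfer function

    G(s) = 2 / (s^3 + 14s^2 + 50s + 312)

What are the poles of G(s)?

s = -12, -1 + 5j, -1 - 5j

The poles are the roots of the denominator s^3 + 14s^2 + 50s + 312 = 0.
Trying s = -12: the polynomial evaluates to 0, so (s + 12) is a factor.
Dividing out leaves s^2 + 2s + 26 = 0.
The quadratic formula then gives s = -1 ± 5j.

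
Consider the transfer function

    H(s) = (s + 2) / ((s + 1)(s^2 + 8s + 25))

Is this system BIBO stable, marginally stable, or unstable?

stable

The poles can be read from the denominator factors: s = -1, -4 ± 3j.
Since all poles lie strictly in the left half-plane, the system is stable.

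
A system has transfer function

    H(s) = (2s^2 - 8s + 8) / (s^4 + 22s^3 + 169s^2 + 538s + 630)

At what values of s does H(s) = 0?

Set the numerator to zero: 2s^2 - 8s + 8 = 0, i.e. 2·(s^2 - 4s + 4) = 0.
Factoring: (s - 2)^2 = 0.

s = 2, 2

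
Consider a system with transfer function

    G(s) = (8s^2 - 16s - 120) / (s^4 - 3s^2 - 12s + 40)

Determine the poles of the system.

s = 2 ± j, -2 ± 2j

The poles are the roots of the denominator s^4 - 3s^2 - 12s + 40 = 0.
No real roots exist; factor into two real quadratics: (s^2 - 4s + 5)(s^2 + 4s + 8) = 0.
Each quadratic gives a conjugate pair via the quadratic formula.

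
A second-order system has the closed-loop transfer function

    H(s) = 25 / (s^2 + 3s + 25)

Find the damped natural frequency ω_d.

Comparing s^2 + 3s + 25 to s^2 + 2ζωₙs + ωₙ²: ωₙ = 5 rad/s and ζ = 3/(2·5) = 0.3.
ζωₙ = 3/2 = 1.5, so ω_d = ωₙ√(1−ζ²) = √(ωₙ² − (ζωₙ)²) = √(25 − 1.5²) = √22.75 ≈ 4.770 rad/s.

ω_d ≈ 4.770 rad/s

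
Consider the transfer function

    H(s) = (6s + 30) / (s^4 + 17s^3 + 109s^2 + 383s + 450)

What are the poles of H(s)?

s = -3 + 4j, -3 - 4j, -2, -9

The poles are the roots of the denominator s^4 + 17s^3 + 109s^2 + 383s + 450 = 0.
Trying s = -2: the polynomial evaluates to 0, so (s + 2) is a factor.
Dividing out leaves s^3 + 15s^2 + 79s + 225 = 0.
This factors further as (s^2 + 6s + 25)(s + 9) = 0.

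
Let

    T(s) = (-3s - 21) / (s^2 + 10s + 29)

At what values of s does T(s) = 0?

Set the numerator to zero: -3s - 21 = 0, i.e. -3·(s + 7) = 0.
So s = -7.

s = -7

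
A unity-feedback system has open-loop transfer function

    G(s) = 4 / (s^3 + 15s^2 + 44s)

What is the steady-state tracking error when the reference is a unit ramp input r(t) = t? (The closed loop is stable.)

e_ss = 11

G(s) has one pole at the origin.
This is a Type 1 system. Kv = lim_{s→0} s·G(s) = 4/44 = 1/11.
e_ss = 1/Kv = 1/(1/11) = 11.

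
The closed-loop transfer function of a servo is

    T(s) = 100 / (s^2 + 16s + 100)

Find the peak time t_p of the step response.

Comparing s^2 + 16s + 100 to s^2 + 2ζωₙs + ωₙ²: ωₙ = 10 rad/s and ζ = 16/(2·10) = 0.8.
ζωₙ = 16/2 = 8, so ω_d = ωₙ√(1−ζ²) = √(ωₙ² − (ζωₙ)²) = √(100 − 8²) = √36 = 6 rad/s.
t_p = π/ω_d = π/6 ≈ 0.5236 s.

t_p ≈ 0.5236 s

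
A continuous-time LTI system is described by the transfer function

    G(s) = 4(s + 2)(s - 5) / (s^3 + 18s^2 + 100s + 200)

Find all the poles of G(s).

s = -4 ± 2j, -10

The poles are the roots of the denominator s^3 + 18s^2 + 100s + 200 = 0.
Trying s = -10: the polynomial evaluates to 0, so (s + 10) is a factor.
Dividing out leaves s^2 + 8s + 20 = 0.
The quadratic formula then gives s = -4 ± 2j.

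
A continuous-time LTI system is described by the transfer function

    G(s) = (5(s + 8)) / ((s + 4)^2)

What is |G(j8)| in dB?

|G(j8)|_dB ≈ -3.01 dB

Substitute s = j8: numerator = 40 + j40, denominator = -48 + j64.
|G(j8)| = |40 + j40| / |-48 + j64| = 56.569 / 80 ≈ 0.7071.
In decibels: 20·log₁₀(0.7071) ≈ -3.01 dB.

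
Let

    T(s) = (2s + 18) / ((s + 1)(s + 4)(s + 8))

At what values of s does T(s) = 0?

s = -9

Set the numerator to zero: 2s + 18 = 0, i.e. 2·(s + 9) = 0.
So s = -9.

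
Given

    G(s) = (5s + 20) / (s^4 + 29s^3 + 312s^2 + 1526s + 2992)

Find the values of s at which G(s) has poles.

The poles are the roots of the denominator s^4 + 29s^3 + 312s^2 + 1526s + 2992 = 0.
Trying s = -11: the polynomial evaluates to 0, so (s + 11) is a factor.
Dividing out leaves s^3 + 18s^2 + 114s + 272 = 0.
This factors further as (s^2 + 10s + 34)(s + 8) = 0.

s = -5 ± 3j, -11, -8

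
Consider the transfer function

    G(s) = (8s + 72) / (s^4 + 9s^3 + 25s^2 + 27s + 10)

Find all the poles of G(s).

s = -2, -1, -1, -5

The poles are the roots of the denominator s^4 + 9s^3 + 25s^2 + 27s + 10 = 0.
Trying s = -2: the polynomial evaluates to 0, so (s + 2) is a factor.
Dividing out leaves s^3 + 7s^2 + 11s + 5 = 0.
This factors further as (s + 1)^2(s + 5) = 0.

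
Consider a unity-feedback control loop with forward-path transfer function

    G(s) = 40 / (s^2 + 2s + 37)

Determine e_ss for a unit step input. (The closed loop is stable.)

e_ss = 0.4805

G(s) has no poles at the origin.
This is a Type 0 system. Kp = lim_{s→0} G(s) = 40/37.
e_ss = 1/(1 + Kp) = 1/(1 + 40/37) = 37/77 ≈ 0.4805.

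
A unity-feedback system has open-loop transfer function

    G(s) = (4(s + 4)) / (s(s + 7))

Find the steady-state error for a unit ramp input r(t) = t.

e_ss = 0.4375

G(s) has one pole at the origin.
This is a Type 1 system. Kv = lim_{s→0} s·G(s) = 16/7.
e_ss = 1/Kv = 1/(16/7) = 7/16 ≈ 0.4375.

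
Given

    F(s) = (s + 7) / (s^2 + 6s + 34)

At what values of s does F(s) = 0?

s = -7

Set the numerator to zero: s + 7 = 0.
So s = -7.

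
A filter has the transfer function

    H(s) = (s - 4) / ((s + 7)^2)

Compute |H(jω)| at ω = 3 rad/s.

|H(j3)| ≈ 0.08621

Substitute s = j3: numerator = -4 + j3, denominator = 40 + j42.
|H(j3)| = |-4 + j3| / |40 + j42| = 5 / 58 ≈ 0.08621.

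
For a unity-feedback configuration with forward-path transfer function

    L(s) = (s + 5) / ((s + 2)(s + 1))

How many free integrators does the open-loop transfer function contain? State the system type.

The denominator has no factor of s at the origin — no free integrator — so this is a Type 0 system.

Type 0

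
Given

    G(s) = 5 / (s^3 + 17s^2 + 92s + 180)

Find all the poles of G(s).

The poles are the roots of the denominator s^3 + 17s^2 + 92s + 180 = 0.
Trying s = -9: the polynomial evaluates to 0, so (s + 9) is a factor.
Dividing out leaves s^2 + 8s + 20 = 0.
The quadratic formula then gives s = -4 ± 2j.

s = -4 + 2j, -4 - 2j, -9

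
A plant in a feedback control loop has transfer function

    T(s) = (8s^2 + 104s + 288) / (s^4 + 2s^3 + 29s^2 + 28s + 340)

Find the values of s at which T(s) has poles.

The poles are the roots of the denominator s^4 + 2s^3 + 29s^2 + 28s + 340 = 0.
No real roots exist; factor into two real quadratics: (s^2 - 2s + 17)(s^2 + 4s + 20) = 0.
Each quadratic gives a conjugate pair via the quadratic formula.

s = 1 + 4j, 1 - 4j, -2 + 4j, -2 - 4j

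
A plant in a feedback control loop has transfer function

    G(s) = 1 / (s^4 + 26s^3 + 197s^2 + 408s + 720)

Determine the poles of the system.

The poles are the roots of the denominator s^4 + 26s^3 + 197s^2 + 408s + 720 = 0.
Trying s = -12: the polynomial evaluates to 0, so (s + 12) is a factor.
Dividing out leaves s^3 + 14s^2 + 29s + 60 = 0.
This factors further as (s^2 + 2s + 5)(s + 12) = 0.

s = -1 + 2j, -1 - 2j, -12, -12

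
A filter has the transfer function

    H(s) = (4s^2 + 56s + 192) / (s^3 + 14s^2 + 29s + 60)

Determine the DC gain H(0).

Set s = 0: H(0) = (192) / (60) = 16/5.

H(0) = 16/5 ≈ 3.200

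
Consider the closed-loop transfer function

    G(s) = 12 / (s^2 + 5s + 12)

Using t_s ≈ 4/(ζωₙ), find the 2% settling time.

t_s ≈ 1.600 s

Comparing s^2 + 5s + 12 to s^2 + 2ζωₙs + ωₙ²: ωₙ = √12 ≈ 3.464 rad/s and ζ = 5/(2·√12) ≈ 0.7217.
ζωₙ = 5/2 = 2.5, so t_s ≈ 4/(ζωₙ) = 4/2.5 = 1.600 s.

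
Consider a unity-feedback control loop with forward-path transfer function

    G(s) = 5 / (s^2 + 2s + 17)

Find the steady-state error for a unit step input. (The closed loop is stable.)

G(s) has no poles at the origin.
This is a Type 0 system. Kp = lim_{s→0} G(s) = 5/17.
e_ss = 1/(1 + Kp) = 1/(1 + 5/17) = 17/22 ≈ 0.7727.

e_ss = 0.7727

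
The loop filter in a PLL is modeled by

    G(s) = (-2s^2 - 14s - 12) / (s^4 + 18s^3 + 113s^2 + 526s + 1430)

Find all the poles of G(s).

s = -1 + 5j, -1 - 5j, -5, -11

The poles are the roots of the denominator s^4 + 18s^3 + 113s^2 + 526s + 1430 = 0.
Trying s = -5: the polynomial evaluates to 0, so (s + 5) is a factor.
Dividing out leaves s^3 + 13s^2 + 48s + 286 = 0.
This factors further as (s^2 + 2s + 26)(s + 11) = 0.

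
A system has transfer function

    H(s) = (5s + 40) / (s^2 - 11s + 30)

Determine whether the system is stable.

The denominator s^2 - 11s + 30 factors as (s - 5)(s - 6), giving poles at s = 5, 6.
Since the pole(s) at s = 5, 6 lie in the right half-plane, the system is unstable.

unstable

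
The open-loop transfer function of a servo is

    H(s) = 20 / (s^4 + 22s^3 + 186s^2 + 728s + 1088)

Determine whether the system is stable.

The denominator s^4 + 22s^3 + 186s^2 + 728s + 1088 factors as (s + 4)(s^2 + 10s + 34)(s + 8), giving poles at s = -4, -5 ± 3j, -8.
Since all poles lie strictly in the left half-plane, the system is stable.

stable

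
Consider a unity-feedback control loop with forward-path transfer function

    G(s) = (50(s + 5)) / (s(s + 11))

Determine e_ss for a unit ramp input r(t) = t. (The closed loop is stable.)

e_ss = 0.04400

G(s) has one pole at the origin.
This is a Type 1 system. Kv = lim_{s→0} s·G(s) = 250/11.
e_ss = 1/Kv = 1/(250/11) = 11/250 ≈ 0.04400.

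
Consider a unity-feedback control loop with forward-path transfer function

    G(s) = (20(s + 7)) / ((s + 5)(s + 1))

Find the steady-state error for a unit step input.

e_ss = 0.03448

G(s) has no poles at the origin.
This is a Type 0 system. Kp = lim_{s→0} G(s) = 140/5 = 28.
e_ss = 1/(1 + Kp) = 1/(1 + 28) = 1/29 ≈ 0.03448.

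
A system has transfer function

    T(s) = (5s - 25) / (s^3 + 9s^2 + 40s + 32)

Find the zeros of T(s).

Set the numerator to zero: 5s - 25 = 0, i.e. 5·(s - 5) = 0.
So s = 5.

s = 5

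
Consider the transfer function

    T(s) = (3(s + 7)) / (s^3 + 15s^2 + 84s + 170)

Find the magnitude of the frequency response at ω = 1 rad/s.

|T(j1)| ≈ 0.1207

Substitute s = j1: numerator = 21 + j3, denominator = 155 + j83.
|T(j1)| = |21 + j3| / |155 + j83| = 21.213 / 175.82 ≈ 0.1207.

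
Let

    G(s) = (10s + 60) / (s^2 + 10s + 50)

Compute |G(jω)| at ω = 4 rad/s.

|G(j4)| ≈ 1.374

Substitute s = j4: numerator = 60 + j40, denominator = 34 + j40.
|G(j4)| = |60 + j40| / |34 + j40| = 72.111 / 52.498 ≈ 1.374.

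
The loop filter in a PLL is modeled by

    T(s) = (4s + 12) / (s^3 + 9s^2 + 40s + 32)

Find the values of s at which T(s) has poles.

s = -4 ± 4j, -1

The poles are the roots of the denominator s^3 + 9s^2 + 40s + 32 = 0.
Trying s = -1: the polynomial evaluates to 0, so (s + 1) is a factor.
Dividing out leaves s^2 + 8s + 32 = 0.
The quadratic formula then gives s = -4 ± 4j.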